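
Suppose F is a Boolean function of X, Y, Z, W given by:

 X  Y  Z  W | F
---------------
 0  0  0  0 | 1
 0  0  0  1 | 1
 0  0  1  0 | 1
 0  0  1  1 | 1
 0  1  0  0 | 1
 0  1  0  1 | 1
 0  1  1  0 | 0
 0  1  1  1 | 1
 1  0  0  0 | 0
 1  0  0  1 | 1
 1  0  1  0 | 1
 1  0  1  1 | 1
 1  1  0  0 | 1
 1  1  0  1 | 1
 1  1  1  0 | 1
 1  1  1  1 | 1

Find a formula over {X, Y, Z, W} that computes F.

F is 0 on only 2 rows — (0,1,1,0), (1,0,0,0). Writing each as a minterm (¬X·Y·Z·¬W, X·¬Y·¬Z·¬W) and OR-ing them characterizes exactly where F=0, so F is the negation of that disjunction.

F(X, Y, Z, W) = ¬((((¬X ∧ Y) ∧ Z) ∧ ¬W) ∨ (((X ∧ ¬Y) ∧ ¬Z) ∧ ¬W))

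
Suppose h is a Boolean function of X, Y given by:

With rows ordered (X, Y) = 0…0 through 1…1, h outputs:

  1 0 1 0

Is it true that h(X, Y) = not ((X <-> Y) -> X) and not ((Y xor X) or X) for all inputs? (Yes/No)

No

Evaluate not ((X <-> Y) -> X) and not ((Y xor X) or X) on each row and compare to h:
  X=0, Y=0: formula gives 1, h = 1 ✓
  X=0, Y=1: formula gives 0, h = 0 ✓
  X=1, Y=0: formula gives 0, but h = 1 ✗
Since they disagree at (1,0), the expression is not a correct formula for h.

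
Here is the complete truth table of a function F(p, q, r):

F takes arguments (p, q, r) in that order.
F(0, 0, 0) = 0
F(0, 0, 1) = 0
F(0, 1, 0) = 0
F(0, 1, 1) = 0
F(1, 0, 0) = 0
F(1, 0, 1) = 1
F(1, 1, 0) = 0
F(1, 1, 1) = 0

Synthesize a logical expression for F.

F(p, q, r) = (p and not q) and r

Only row (1,0,1) gives 1. That row's minterm p·¬q·r is F directly.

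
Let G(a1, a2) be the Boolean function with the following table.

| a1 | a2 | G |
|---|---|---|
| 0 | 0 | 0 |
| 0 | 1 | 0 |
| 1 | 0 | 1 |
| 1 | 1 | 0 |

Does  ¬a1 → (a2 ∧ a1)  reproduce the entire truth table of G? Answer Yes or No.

Test each input against both G and the formula:
  a1=0, a2=0: formula gives 0, G = 0 ✓
  a1=0, a2=1: formula gives 0, G = 0 ✓
  a1=1, a2=0: formula gives 1, G = 1 ✓
  a1=1, a2=1: formula gives 1, but G = 0 ✗
Since they disagree at (1,1), the expression is not a correct formula for G.

No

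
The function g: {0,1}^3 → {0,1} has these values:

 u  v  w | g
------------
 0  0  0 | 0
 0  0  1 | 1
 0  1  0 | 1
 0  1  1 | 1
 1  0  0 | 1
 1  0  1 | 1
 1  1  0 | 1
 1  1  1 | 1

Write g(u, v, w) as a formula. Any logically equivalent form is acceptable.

The output is 1 whenever at least one input is 1 — the OR of all inputs.

g(u, v, w) = (u or v) or w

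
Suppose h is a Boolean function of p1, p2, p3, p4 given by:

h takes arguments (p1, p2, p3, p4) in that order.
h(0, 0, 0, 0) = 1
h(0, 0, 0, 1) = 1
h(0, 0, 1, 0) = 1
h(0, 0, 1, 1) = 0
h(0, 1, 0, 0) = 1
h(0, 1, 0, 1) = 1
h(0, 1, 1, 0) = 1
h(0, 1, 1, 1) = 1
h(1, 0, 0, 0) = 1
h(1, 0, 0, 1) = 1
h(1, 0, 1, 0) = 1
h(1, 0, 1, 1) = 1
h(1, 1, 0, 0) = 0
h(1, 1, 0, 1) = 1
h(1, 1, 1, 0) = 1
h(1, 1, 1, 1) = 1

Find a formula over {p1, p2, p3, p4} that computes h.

h(p1, p2, p3, p4) = ¬((((¬p1 ∧ ¬p2) ∧ p3) ∧ p4) ∨ (((p1 ∧ p2) ∧ ¬p3) ∧ ¬p4))

The 0-rows are (0,0,1,1), (1,1,0,0). Take each as a conjunction (¬p1·¬p2·p3·p4, p1·p2·¬p3·¬p4), form their disjunction, and complement — that gives a formula that is 1 everywhere h is.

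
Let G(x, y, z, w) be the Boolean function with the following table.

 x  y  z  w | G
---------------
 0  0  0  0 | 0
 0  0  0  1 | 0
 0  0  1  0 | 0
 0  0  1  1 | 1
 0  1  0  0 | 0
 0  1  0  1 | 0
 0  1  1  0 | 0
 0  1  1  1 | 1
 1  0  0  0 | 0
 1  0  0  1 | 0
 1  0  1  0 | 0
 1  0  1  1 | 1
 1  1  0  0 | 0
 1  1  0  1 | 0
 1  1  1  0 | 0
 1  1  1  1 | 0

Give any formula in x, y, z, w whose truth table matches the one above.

G(x, y, z, w) = ((((x' · y') · z) · w) + (((x' · y) · z) · w)) + (((x · y') · z) · w)

G=1 on 3 inputs: (0,0,1,1), (0,1,1,1), (1,0,1,1). Reading each as a conjunction of literals (¬x·¬y·z·w, ¬x·y·z·w, x·¬y·z·w) and taking the OR gives the canonical DNF.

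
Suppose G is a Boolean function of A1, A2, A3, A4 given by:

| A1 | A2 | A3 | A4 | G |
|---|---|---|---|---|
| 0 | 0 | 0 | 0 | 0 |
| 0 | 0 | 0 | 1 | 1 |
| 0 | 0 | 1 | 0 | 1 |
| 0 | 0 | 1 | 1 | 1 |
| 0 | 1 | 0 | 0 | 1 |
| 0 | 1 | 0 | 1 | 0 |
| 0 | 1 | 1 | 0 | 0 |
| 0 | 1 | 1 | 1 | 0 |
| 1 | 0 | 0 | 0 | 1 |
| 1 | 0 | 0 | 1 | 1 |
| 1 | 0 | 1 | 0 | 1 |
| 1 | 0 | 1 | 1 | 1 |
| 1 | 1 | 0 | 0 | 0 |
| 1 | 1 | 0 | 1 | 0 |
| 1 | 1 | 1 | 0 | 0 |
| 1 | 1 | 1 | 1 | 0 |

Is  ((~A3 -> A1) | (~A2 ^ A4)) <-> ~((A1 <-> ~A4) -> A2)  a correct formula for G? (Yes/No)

No

Check the formula against G row by row:
  A1=0, A2=0, A3=0, A4=0: formula gives 0, G = 0 ✓
  A1=0, A2=0, A3=0, A4=1: formula gives 0, but G = 1 ✗
A single disagreement suffices: at (0,0,0,1) they differ, so the formula does not compute G.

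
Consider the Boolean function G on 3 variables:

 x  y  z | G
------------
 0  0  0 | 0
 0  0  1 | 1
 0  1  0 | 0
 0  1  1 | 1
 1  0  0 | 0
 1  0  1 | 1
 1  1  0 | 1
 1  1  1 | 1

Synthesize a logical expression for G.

G(x, y, z) = ~((((~x & ~y) & ~z) | ((~x & y) & ~z)) | ((x & ~y) & ~z))

There are just 3 zero rows: (0,0,0), (0,1,0), (1,0,0). Their minterms are ¬x·¬y·¬z, ¬x·y·¬z, x·¬y·¬z; the OR of those covers precisely the 0-outputs, and negating it yields G.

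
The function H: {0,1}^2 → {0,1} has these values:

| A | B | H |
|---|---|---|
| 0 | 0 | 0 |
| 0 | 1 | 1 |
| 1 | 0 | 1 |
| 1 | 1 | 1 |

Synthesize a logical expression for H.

The output is 1 whenever at least one input is 1 — the OR of all inputs.

H(A, B) = A + B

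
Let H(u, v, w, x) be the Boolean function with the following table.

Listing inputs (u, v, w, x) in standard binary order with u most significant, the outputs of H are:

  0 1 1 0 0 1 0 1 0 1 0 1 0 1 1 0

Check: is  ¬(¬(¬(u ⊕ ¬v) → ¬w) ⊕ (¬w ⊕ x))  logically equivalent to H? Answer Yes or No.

Test each input against both H and the formula:
  u=0, v=0, w=0, x=0: formula gives 0, H = 0 ✓
  u=0, v=0, w=0, x=1: formula gives 1, H = 1 ✓
  u=0, v=0, w=1, x=0: formula gives 1, H = 1 ✓
  u=0, v=0, w=1, x=1: formula gives 0, H = 0 ✓
  …and likewise for the remaining 12 rows.
Every row agrees, so the formula is equivalent.

Yes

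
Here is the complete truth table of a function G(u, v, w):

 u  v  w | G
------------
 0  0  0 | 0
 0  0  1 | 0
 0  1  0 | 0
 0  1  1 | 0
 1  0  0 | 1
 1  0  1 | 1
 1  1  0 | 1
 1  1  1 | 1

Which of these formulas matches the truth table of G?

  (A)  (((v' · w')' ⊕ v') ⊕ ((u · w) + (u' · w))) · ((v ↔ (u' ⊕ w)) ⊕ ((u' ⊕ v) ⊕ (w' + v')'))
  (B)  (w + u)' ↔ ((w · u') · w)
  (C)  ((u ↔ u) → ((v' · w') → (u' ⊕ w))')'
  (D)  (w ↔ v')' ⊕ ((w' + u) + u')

(A) fails at (0,0,0): the formula yields 1, G is 0.
(C) fails at (0,0,0): the formula yields 1, G is 0.
(D) fails at (0,0,1): the formula yields 1, G is 0.
Only (B) survives; checking it on all 8 rows confirms it matches G.

B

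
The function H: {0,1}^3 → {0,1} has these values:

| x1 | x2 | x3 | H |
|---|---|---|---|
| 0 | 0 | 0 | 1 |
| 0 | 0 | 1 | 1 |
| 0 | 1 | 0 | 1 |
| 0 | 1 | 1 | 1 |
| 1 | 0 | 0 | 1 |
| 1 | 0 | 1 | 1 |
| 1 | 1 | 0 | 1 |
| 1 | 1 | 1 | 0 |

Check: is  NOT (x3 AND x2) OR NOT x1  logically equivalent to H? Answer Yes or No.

Yes

Check the formula against H row by row:
  x1=0, x2=0, x3=0: formula gives 1, H = 1 ✓
  x1=0, x2=0, x3=1: formula gives 1, H = 1 ✓
  x1=0, x2=1, x3=0: formula gives 1, H = 1 ✓
  x1=0, x2=1, x3=1: formula gives 1, H = 1 ✓
  x1=1, x2=0, x3=0: formula gives 1, H = 1 ✓
  …and likewise for the remaining 3 rows.
Every row agrees, so the formula is equivalent.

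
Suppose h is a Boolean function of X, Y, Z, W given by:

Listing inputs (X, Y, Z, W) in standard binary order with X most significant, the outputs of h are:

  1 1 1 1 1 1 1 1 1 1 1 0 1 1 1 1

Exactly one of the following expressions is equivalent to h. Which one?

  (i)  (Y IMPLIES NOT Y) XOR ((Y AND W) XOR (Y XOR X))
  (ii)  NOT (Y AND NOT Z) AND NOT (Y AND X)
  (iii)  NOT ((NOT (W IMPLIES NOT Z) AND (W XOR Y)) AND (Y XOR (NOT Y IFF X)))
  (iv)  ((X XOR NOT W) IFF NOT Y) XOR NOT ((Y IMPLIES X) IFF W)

(i) disagrees with h on (0,1,0,1) (formula → 0, table → 1); rule it out.
(ii) disagrees with h on (0,1,0,0) (formula → 0, table → 1); rule it out.
(iv) disagrees with h on (0,0,0,0) (formula → 0, table → 1); rule it out.
Only (iii) survives; checking it on all 16 rows confirms it matches h.

iii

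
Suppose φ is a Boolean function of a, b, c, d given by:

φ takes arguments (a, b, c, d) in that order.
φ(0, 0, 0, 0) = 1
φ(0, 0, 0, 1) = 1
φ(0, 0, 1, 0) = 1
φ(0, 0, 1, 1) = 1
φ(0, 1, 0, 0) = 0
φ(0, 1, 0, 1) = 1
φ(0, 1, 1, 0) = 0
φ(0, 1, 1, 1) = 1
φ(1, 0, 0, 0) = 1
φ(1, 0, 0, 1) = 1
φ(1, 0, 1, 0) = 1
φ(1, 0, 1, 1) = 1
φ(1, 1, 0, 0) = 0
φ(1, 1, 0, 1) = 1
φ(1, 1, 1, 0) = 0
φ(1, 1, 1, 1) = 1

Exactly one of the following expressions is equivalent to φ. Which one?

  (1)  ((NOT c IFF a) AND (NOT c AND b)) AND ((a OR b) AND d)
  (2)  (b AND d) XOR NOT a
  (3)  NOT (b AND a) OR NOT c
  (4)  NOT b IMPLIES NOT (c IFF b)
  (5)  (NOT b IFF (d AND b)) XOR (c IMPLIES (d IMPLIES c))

(1) disagrees with φ on (0,0,0,0) (formula → 0, table → 1); rule it out.
(2) disagrees with φ on (0,1,0,0) (formula → 1, table → 0); rule it out.
(3) disagrees with φ on (0,1,0,0) (formula → 1, table → 0); rule it out.
(4) disagrees with φ on (0,0,0,0) (formula → 0, table → 1); rule it out.
Only (5) survives; checking it on all 16 rows confirms it matches φ.

5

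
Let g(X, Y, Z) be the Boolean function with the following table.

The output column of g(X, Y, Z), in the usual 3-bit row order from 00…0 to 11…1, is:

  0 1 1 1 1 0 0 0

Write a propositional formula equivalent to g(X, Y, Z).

The 1-rows are (0,0,1), (0,1,0), (0,1,1), (1,0,0). Each contributes one minterm — ¬X·¬Y·Z; ¬X·Y·¬Z; ¬X·Y·Z; X·¬Y·¬Z — and their disjunction is a sum-of-products form of g.

g(X, Y, Z) = ((((not X and not Y) and Z) or ((not X and Y) and not Z)) or ((not X and Y) and Z)) or ((X and not Y) and not Z)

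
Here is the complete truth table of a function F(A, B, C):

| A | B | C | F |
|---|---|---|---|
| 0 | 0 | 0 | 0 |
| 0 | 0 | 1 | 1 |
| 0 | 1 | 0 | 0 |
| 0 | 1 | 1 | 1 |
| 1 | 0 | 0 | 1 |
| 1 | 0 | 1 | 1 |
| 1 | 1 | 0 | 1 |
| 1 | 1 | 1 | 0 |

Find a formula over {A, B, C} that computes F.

F(A, B, C) = ¬((((¬A ∧ ¬B) ∧ ¬C) ∨ ((¬A ∧ B) ∧ ¬C)) ∨ ((A ∧ B) ∧ C))

The 0-rows are (0,0,0), (0,1,0), (1,1,1). Take each as a conjunction (¬A·¬B·¬C, ¬A·B·¬C, A·B·C), form their disjunction, and complement — that gives a formula that is 1 everywhere F is.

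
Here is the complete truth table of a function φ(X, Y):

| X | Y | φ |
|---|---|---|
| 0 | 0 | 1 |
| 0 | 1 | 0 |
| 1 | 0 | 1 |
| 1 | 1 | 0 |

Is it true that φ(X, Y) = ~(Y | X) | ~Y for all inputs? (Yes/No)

Yes

Check the formula against φ row by row:
  X=0, Y=0: formula gives 1, φ = 1 ✓
  X=0, Y=1: formula gives 0, φ = 0 ✓
  X=1, Y=0: formula gives 1, φ = 1 ✓
  X=1, Y=1: formula gives 0, φ = 0 ✓
Every row agrees, so the formula is equivalent.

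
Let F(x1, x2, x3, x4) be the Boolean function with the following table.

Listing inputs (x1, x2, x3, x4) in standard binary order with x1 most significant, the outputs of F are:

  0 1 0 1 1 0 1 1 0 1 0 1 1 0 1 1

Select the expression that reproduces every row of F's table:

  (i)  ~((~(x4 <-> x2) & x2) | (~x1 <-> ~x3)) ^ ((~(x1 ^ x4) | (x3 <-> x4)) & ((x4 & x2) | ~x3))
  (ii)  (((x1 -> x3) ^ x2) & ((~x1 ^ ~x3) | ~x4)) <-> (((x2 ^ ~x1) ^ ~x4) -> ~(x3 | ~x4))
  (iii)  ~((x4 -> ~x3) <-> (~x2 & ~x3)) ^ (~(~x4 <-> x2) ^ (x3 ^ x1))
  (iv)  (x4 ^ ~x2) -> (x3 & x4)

(i) fails at (0,0,0,0): the formula yields 1, F is 0.
(ii) fails at (0,0,0,0): the formula yields 1, F is 0.
(iii) fails at (0,0,0,0): the formula yields 1, F is 0.
That leaves (iv). Evaluating it on every row reproduces the table of F exactly.

iv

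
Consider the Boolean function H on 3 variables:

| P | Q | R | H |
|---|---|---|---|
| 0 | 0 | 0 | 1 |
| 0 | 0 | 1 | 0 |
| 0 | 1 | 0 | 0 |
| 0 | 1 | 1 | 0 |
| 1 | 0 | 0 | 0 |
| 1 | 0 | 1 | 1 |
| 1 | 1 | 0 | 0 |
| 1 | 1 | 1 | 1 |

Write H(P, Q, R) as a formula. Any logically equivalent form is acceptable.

H(P, Q, R) = (((NOT P AND NOT Q) AND NOT R) OR ((P AND NOT Q) AND R)) OR ((P AND Q) AND R)

Collect the rows where H=1 — (0,0,0), (1,0,1), (1,1,1) — and write one minterm per row: ¬P·¬Q·¬R, P·¬Q·R, P·Q·R. Their union (logical OR) reproduces the table exactly.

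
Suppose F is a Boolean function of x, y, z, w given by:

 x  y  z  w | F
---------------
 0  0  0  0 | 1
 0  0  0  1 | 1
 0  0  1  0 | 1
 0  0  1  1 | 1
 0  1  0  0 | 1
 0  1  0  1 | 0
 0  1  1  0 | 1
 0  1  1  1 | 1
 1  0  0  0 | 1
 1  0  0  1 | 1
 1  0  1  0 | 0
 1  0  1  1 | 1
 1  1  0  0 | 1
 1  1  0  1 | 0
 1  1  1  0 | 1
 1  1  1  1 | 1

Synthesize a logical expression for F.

There are just 3 zero rows: (0,1,0,1), (1,0,1,0), (1,1,0,1). Their minterms are ¬x·y·¬z·w, x·¬y·z·¬w, x·y·¬z·w; the OR of those covers precisely the 0-outputs, and negating it yields F.

F(x, y, z, w) = ¬(((((¬x ∧ y) ∧ ¬z) ∧ w) ∨ (((x ∧ ¬y) ∧ z) ∧ ¬w)) ∨ (((x ∧ y) ∧ ¬z) ∧ w))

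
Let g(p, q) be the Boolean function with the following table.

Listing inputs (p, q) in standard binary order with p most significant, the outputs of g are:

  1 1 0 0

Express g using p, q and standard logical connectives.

The output is the negation of p.

g(p, q) = p'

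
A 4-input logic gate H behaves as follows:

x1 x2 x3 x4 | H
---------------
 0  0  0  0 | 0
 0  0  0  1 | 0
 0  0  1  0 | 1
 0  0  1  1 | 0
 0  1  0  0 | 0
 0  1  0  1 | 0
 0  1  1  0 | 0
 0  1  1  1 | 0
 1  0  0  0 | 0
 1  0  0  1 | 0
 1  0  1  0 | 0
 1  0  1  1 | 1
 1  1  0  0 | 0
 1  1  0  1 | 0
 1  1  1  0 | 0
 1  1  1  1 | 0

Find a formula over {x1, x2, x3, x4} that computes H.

Collect the rows where H=1 — (0,0,1,0), (1,0,1,1) — and write one minterm per row: ¬x1·¬x2·x3·¬x4, x1·¬x2·x3·x4. Their union (logical OR) reproduces the table exactly.

H(x1, x2, x3, x4) = (((¬x1 ∧ ¬x2) ∧ x3) ∧ ¬x4) ∨ (((x1 ∧ ¬x2) ∧ x3) ∧ x4)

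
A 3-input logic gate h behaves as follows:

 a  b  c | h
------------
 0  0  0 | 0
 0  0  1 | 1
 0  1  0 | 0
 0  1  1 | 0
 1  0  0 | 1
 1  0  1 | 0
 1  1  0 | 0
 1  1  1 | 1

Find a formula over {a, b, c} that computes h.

The 1-rows are (0,0,1), (1,0,0), (1,1,1). Each contributes one minterm — ¬a·¬b·c; a·¬b·¬c; a·b·c — and their disjunction is a sum-of-products form of h.

h(a, b, c) = (((not a and not b) and c) or ((a and not b) and not c)) or ((a and b) and c)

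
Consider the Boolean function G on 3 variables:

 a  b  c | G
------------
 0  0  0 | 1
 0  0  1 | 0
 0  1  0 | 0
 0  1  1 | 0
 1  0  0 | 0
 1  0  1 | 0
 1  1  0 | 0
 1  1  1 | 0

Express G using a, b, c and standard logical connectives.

G(a, b, c) = not ((a or b) or c)

The output is 1 only when every input is 0 — NOR of all inputs.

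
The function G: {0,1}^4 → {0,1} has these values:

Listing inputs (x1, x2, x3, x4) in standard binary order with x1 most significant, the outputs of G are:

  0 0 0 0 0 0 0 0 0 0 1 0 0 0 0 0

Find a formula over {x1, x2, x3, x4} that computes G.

Only row (1,0,1,0) gives 1. That row's minterm x1·¬x2·x3·¬x4 is G directly.

G(x1, x2, x3, x4) = ((x1 · x2') · x3) · x4'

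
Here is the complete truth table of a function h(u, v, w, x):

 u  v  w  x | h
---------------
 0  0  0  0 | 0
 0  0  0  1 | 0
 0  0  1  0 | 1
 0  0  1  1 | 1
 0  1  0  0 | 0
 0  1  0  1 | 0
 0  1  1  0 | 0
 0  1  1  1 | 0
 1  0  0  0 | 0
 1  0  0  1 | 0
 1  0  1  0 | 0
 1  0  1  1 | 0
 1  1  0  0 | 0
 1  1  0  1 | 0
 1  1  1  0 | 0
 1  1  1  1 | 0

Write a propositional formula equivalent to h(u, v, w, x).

h(u, v, w, x) = (((u' · v') · w) · x') + (((u' · v') · w) · x)

h=1 on 2 inputs: (0,0,1,0), (0,0,1,1). Reading each as a conjunction of literals (¬u·¬v·w·¬x, ¬u·¬v·w·x) and taking the OR gives the canonical DNF.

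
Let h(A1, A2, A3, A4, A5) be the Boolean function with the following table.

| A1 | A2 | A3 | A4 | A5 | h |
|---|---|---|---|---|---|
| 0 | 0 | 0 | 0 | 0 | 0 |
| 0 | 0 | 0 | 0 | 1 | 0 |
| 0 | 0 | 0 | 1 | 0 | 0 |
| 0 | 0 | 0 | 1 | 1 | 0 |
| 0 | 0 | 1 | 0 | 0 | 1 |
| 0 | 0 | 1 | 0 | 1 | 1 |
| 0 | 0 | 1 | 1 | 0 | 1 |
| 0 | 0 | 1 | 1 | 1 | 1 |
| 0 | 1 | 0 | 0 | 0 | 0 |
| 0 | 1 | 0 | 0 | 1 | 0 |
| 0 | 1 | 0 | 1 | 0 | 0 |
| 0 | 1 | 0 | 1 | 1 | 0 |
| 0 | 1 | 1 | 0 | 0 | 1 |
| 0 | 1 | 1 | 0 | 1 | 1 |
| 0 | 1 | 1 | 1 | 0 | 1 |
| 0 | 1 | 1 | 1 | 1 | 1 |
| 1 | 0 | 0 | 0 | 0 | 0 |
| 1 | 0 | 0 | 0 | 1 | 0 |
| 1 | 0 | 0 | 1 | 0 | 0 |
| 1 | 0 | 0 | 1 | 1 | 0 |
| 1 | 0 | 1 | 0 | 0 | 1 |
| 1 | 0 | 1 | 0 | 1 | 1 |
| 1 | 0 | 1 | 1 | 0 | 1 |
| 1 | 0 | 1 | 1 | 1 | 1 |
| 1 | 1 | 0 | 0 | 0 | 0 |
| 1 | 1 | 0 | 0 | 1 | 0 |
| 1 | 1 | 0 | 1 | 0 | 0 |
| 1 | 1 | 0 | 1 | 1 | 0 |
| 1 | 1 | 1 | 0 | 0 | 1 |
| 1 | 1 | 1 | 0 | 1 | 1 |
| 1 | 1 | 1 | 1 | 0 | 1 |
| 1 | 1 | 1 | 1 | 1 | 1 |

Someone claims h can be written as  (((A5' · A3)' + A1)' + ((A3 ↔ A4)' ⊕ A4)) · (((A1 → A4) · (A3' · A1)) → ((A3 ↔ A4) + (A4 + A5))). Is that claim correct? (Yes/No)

Yes

Check the formula against h row by row:
  A1=0, A2=0, A3=0, A4=0, A5=0: formula gives 0, h = 0 ✓
  A1=0, A2=0, A3=0, A4=0, A5=1: formula gives 0, h = 0 ✓
  A1=0, A2=0, A3=0, A4=1, A5=0: formula gives 0, h = 0 ✓
  A1=0, A2=0, A3=0, A4=1, A5=1: formula gives 0, h = 0 ✓
  …and likewise for the remaining 28 rows.
Every row agrees, so the formula is equivalent.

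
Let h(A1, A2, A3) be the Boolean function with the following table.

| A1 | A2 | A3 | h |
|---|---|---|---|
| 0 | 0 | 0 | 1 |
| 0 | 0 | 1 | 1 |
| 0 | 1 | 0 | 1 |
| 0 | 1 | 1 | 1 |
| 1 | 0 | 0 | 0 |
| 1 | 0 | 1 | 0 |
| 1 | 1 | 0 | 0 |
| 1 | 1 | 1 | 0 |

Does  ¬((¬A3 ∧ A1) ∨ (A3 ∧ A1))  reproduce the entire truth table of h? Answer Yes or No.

Evaluate ¬((¬A3 ∧ A1) ∨ (A3 ∧ A1)) on each row and compare to h:
  A1=0, A2=0, A3=0: formula gives 1, h = 1 ✓
  A1=0, A2=0, A3=1: formula gives 1, h = 1 ✓
  A1=0, A2=1, A3=0: formula gives 1, h = 1 ✓
  A1=0, A2=1, A3=1: formula gives 1, h = 1 ✓
  A1=1, A2=0, A3=0: formula gives 0, h = 0 ✓
  …and likewise for the remaining 3 rows.
All 8 rows match — the expression computes h exactly.

Yes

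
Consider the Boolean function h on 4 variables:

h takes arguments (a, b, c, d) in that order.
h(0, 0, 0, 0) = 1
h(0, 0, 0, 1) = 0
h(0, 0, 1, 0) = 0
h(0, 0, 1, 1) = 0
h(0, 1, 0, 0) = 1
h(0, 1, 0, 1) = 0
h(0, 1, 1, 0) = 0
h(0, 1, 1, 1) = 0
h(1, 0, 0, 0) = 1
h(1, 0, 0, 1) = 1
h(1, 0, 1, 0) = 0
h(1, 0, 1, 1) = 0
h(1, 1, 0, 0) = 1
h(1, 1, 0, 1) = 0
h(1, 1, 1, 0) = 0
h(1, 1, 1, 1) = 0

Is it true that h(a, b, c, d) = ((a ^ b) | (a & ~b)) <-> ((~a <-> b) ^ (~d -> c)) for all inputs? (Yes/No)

No

Evaluate ((a ^ b) | (a & ~b)) <-> ((~a <-> b) ^ (~d -> c)) on each row and compare to h:
  a=0, b=0, c=0, d=0: formula gives 1, h = 1 ✓
  a=0, b=0, c=0, d=1: formula gives 0, h = 0 ✓
  a=0, b=0, c=1, d=0: formula gives 0, h = 0 ✓
  a=0, b=0, c=1, d=1: formula gives 0, h = 0 ✓
  …
  a=1, b=0, c=0, d=1: formula gives 0, but h = 1 ✗
Row (1,0,0,1) is a counterexample, so the formula is not equivalent to h.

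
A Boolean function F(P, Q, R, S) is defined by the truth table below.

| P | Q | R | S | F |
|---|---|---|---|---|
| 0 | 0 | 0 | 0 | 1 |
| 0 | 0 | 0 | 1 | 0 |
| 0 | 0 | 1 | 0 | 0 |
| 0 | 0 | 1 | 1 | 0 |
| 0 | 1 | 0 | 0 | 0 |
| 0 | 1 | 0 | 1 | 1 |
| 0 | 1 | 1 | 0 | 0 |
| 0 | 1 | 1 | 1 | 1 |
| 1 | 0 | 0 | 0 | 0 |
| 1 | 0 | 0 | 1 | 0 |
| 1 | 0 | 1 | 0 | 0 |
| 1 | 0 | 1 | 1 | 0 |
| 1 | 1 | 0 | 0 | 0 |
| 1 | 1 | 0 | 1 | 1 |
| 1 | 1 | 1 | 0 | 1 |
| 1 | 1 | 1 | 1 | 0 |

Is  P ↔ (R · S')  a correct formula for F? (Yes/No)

No

Test each input against both F and the formula:
  P=0, Q=0, R=0, S=0: formula gives 1, F = 1 ✓
  P=0, Q=0, R=0, S=1: formula gives 1, but F = 0 ✗
A single disagreement suffices: at (0,0,0,1) they differ, so the formula does not compute F.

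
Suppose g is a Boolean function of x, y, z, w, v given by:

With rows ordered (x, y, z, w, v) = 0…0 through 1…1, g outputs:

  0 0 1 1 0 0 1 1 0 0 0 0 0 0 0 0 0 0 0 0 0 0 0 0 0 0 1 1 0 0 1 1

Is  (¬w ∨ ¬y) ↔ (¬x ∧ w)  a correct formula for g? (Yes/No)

Yes

Evaluate (¬w ∨ ¬y) ↔ (¬x ∧ w) on each row and compare to g:
  x=0, y=0, z=0, w=0, v=0: formula gives 0, g = 0 ✓
  x=0, y=0, z=0, w=0, v=1: formula gives 0, g = 0 ✓
  x=0, y=0, z=0, w=1, v=0: formula gives 1, g = 1 ✓
  x=0, y=0, z=0, w=1, v=1: formula gives 1, g = 1 ✓
  … (the remaining 28 rows also agree.)
Every row agrees, so the formula is equivalent.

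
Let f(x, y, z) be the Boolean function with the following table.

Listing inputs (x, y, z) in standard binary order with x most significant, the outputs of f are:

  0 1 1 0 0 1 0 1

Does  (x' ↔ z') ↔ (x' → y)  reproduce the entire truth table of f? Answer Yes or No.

Evaluate (x' ↔ z') ↔ (x' → y) on each row and compare to f:
  x=0, y=0, z=0: formula gives 0, f = 0 ✓
  x=0, y=0, z=1: formula gives 1, f = 1 ✓
  x=0, y=1, z=0: formula gives 1, f = 1 ✓
  x=0, y=1, z=1: formula gives 0, f = 0 ✓
  x=1, y=0, z=0: formula gives 0, f = 0 ✓
  … (the remaining 3 rows also agree.)
Every row agrees, so the formula is equivalent.

Yes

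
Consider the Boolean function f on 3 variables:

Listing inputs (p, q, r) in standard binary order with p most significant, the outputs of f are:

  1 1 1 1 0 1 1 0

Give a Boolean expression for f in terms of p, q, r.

The 0-rows are (1,0,0), (1,1,1). Take each as a conjunction (p·¬q·¬r, p·q·r), form their disjunction, and complement — that gives a formula that is 1 everywhere f is.

f(p, q, r) = not (((p and not q) and not r) or ((p and q) and r))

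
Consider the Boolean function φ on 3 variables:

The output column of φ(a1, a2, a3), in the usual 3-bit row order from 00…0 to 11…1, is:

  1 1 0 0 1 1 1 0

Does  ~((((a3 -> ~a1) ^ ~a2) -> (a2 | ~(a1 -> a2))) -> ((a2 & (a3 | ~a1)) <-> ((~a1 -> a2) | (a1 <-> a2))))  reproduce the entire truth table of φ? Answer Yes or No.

Yes

Evaluate ~((((a3 -> ~a1) ^ ~a2) -> (a2 | ~(a1 -> a2))) -> ((a2 & (a3 | ~a1)) <-> ((~a1 -> a2) | (a1 <-> a2)))) on each row and compare to φ:
  a1=0, a2=0, a3=0: formula gives 1, φ = 1 ✓
  a1=0, a2=0, a3=1: formula gives 1, φ = 1 ✓
  a1=0, a2=1, a3=0: formula gives 0, φ = 0 ✓
  a1=0, a2=1, a3=1: formula gives 0, φ = 0 ✓
  a1=1, a2=0, a3=0: formula gives 1, φ = 1 ✓
  …and likewise for the remaining 3 rows.
No disagreement on any input; they are logically equivalent.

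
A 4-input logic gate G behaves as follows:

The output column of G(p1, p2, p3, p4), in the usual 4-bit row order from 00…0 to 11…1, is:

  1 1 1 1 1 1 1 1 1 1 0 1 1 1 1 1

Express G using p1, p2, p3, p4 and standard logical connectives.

G(p1, p2, p3, p4) = not (((p1 and not p2) and p3) and not p4)

Only row (1,0,1,0) gives 0. So G is 1 everywhere except there — the complement of the minterm p1·¬p2·p3·¬p4.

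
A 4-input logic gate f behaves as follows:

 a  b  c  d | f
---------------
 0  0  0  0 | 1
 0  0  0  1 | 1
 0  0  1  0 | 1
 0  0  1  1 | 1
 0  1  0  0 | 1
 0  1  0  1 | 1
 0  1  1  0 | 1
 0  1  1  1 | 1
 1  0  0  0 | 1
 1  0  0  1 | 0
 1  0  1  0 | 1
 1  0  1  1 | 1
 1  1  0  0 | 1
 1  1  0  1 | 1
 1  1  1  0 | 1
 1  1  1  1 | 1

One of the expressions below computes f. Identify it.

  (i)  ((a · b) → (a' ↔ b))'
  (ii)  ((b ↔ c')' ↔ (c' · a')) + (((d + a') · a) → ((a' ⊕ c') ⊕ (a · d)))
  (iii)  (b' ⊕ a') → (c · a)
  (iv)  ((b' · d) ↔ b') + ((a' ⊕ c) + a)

ii

(i) fails at (0,0,0,0): the formula yields 0, f is 1.
(iii) fails at (0,1,0,0): the formula yields 0, f is 1.
(iv) fails at (0,0,1,0): the formula yields 0, f is 1.
Only (ii) survives; checking it on all 16 rows confirms it matches f.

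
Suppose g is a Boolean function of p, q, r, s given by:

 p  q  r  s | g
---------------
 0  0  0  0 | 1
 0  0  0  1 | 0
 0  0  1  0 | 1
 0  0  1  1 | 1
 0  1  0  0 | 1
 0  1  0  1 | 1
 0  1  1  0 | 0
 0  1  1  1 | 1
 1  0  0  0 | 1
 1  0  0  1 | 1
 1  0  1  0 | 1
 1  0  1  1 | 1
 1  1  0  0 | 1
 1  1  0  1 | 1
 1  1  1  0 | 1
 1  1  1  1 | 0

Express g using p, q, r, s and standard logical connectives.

g(p, q, r, s) = (((((p' · q') · r') · s) + (((p' · q) · r) · s')) + (((p · q) · r) · s))'

There are just 3 zero rows: (0,0,0,1), (0,1,1,0), (1,1,1,1). Their minterms are ¬p·¬q·¬r·s, ¬p·q·r·¬s, p·q·r·s; the OR of those covers precisely the 0-outputs, and negating it yields g.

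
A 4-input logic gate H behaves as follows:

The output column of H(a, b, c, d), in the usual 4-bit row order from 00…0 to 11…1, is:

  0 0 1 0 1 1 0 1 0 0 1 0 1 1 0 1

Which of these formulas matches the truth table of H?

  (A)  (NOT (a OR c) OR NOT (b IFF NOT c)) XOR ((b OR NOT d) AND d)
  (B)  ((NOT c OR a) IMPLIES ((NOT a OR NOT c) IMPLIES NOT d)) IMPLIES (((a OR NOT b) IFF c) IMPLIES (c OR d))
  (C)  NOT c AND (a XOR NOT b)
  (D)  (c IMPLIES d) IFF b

(A): at (0,0,0,0) it gives 1, but H = 0 — eliminated.
(B): at (0,0,0,0) it gives 1, but H = 0 — eliminated.
(C): at (0,0,0,0) it gives 1, but H = 0 — eliminated.
Only (D) survives; checking it on all 16 rows confirms it matches H.

D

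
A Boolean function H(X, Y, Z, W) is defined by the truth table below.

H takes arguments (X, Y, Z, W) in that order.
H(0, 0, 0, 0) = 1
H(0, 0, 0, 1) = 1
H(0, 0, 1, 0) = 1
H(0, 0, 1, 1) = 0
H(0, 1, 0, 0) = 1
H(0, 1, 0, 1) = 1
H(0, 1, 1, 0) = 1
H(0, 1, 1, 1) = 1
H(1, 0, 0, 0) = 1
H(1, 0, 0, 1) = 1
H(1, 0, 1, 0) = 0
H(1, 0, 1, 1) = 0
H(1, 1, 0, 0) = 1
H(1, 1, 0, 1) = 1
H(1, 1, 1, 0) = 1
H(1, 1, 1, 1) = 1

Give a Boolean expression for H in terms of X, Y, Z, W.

H(X, Y, Z, W) = (((((X' · Y') · Z) · W) + (((X · Y') · Z) · W')) + (((X · Y') · Z) · W))'

The 0-rows are (0,0,1,1), (1,0,1,0), (1,0,1,1). Take each as a conjunction (¬X·¬Y·Z·W, X·¬Y·Z·¬W, X·¬Y·Z·W), form their disjunction, and complement — that gives a formula that is 1 everywhere H is.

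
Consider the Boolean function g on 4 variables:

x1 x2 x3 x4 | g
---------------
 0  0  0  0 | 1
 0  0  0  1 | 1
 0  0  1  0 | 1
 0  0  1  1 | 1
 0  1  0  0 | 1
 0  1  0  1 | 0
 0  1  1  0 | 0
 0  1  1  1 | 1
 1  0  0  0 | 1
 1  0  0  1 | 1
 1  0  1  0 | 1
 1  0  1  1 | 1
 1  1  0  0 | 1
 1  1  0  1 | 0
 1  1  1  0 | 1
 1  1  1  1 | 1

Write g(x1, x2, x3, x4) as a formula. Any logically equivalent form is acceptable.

g(x1, x2, x3, x4) = ¬(((((¬x1 ∧ x2) ∧ ¬x3) ∧ x4) ∨ (((¬x1 ∧ x2) ∧ x3) ∧ ¬x4)) ∨ (((x1 ∧ x2) ∧ ¬x3) ∧ x4))

There are just 3 zero rows: (0,1,0,1), (0,1,1,0), (1,1,0,1). Their minterms are ¬x1·x2·¬x3·x4, ¬x1·x2·x3·¬x4, x1·x2·¬x3·x4; the OR of those covers precisely the 0-outputs, and negating it yields g.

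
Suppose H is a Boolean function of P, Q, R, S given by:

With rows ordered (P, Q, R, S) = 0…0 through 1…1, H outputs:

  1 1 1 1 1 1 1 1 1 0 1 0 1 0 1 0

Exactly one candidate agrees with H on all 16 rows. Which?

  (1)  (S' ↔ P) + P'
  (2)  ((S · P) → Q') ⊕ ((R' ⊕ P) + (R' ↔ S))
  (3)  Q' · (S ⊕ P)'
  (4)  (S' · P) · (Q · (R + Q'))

(2): at (0,0,0,0) it gives 0, but H = 1 — eliminated.
(3): at (0,0,0,1) it gives 0, but H = 1 — eliminated.
(4): at (0,0,0,0) it gives 0, but H = 1 — eliminated.
That leaves (1). Evaluating it on every row reproduces the table of H exactly.

1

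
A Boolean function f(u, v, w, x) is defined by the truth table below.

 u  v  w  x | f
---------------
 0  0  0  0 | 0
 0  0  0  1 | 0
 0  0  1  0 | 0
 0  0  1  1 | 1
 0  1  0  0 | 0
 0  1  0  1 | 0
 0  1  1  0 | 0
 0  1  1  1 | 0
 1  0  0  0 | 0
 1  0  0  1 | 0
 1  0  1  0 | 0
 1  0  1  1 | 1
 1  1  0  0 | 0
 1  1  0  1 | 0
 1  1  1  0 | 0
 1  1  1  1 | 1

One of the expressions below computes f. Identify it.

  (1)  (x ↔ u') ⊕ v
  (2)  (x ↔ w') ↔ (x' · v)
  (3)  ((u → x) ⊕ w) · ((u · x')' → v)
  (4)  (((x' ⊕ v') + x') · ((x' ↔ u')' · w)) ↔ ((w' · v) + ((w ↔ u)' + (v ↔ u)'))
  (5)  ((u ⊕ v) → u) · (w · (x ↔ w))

(1) disagrees with f on (0,0,0,1) (formula → 1, table → 0); rule it out.
(2) disagrees with f on (0,0,0,0) (formula → 1, table → 0); rule it out.
(3) disagrees with f on (0,0,1,1) (formula → 0, table → 1); rule it out.
(4) disagrees with f on (0,0,0,0) (formula → 1, table → 0); rule it out.
(5) is the remaining candidate, and it agrees with f on all 16 inputs.

5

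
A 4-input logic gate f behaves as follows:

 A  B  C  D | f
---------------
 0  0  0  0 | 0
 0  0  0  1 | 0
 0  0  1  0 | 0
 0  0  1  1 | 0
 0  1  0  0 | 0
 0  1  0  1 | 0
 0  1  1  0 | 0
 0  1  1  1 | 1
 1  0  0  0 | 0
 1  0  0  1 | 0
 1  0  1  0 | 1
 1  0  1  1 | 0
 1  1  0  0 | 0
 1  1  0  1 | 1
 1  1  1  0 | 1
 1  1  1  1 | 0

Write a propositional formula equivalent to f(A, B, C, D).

f=1 on 4 inputs: (0,1,1,1), (1,0,1,0), (1,1,0,1), (1,1,1,0). Reading each as a conjunction of literals (¬A·B·C·D, A·¬B·C·¬D, A·B·¬C·D, A·B·C·¬D) and taking the OR gives the canonical DNF.

f(A, B, C, D) = (((((not A and B) and C) and D) or (((A and not B) and C) and not D)) or (((A and B) and not C) and D)) or (((A and B) and C) and not D)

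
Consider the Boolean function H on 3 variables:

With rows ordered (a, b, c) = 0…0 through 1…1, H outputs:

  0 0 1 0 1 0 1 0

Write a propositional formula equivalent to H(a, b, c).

H(a, b, c) = (((a' · b) · c') + ((a · b') · c')) + ((a · b) · c')

H=1 on 3 inputs: (0,1,0), (1,0,0), (1,1,0). Reading each as a conjunction of literals (¬a·b·¬c, a·¬b·¬c, a·b·¬c) and taking the OR gives the canonical DNF.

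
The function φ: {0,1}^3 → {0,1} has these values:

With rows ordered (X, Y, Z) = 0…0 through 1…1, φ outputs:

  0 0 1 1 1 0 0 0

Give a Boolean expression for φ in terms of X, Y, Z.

φ=1 on 3 inputs: (0,1,0), (0,1,1), (1,0,0). Reading each as a conjunction of literals (¬X·Y·¬Z, ¬X·Y·Z, X·¬Y·¬Z) and taking the OR gives the canonical DNF.

φ(X, Y, Z) = (((¬X ∧ Y) ∧ ¬Z) ∨ ((¬X ∧ Y) ∧ Z)) ∨ ((X ∧ ¬Y) ∧ ¬Z)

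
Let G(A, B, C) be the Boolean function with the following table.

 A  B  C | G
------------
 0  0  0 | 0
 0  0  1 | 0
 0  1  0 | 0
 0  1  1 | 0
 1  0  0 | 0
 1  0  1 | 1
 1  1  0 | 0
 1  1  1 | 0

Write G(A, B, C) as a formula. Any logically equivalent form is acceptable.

G(A, B, C) = (A · B') · C

G is 1 on exactly one input, (1,0,1), whose minterm is A·¬B·C. So G is just that conjunction.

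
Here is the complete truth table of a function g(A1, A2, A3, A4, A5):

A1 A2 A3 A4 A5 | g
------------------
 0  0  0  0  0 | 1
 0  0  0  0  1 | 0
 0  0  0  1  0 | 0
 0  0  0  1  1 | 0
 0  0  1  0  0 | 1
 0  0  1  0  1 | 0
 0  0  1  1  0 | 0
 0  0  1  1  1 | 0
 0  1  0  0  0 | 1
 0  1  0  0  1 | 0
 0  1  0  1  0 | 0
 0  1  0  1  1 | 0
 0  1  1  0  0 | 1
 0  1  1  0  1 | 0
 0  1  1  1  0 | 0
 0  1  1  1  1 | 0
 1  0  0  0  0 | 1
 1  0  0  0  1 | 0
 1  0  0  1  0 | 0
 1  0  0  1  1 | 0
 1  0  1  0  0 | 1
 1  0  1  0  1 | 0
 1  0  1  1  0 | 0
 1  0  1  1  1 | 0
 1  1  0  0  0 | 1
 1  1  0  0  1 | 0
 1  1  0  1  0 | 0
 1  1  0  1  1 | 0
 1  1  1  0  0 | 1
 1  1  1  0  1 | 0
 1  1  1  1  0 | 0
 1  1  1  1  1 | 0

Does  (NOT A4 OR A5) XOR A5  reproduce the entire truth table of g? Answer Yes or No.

Evaluate (NOT A4 OR A5) XOR A5 on each row and compare to g:
  A1=0, A2=0, A3=0, A4=0, A5=0: formula gives 1, g = 1 ✓
  A1=0, A2=0, A3=0, A4=0, A5=1: formula gives 0, g = 0 ✓
  A1=0, A2=0, A3=0, A4=1, A5=0: formula gives 0, g = 0 ✓
  A1=0, A2=0, A3=0, A4=1, A5=1: formula gives 0, g = 0 ✓
  …and likewise for the remaining 28 rows.
Every row agrees, so the formula is equivalent.

Yes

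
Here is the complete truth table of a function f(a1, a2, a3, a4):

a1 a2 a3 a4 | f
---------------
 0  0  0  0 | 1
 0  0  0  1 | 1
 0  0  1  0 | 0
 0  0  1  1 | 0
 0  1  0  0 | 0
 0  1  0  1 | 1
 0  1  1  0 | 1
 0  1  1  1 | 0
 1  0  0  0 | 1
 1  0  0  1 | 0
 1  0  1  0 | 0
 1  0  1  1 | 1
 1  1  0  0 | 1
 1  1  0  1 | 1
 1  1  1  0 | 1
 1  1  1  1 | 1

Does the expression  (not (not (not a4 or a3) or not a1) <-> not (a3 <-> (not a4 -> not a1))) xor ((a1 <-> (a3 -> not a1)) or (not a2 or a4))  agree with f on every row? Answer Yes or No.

No

Evaluate (not (not (not a4 or a3) or not a1) <-> not (a3 <-> (not a4 -> not a1))) xor ((a1 <-> (a3 -> not a1)) or (not a2 or a4)) on each row and compare to f:
  a1=0, a2=0, a3=0, a4=0: formula gives 1, f = 1 ✓
  a1=0, a2=0, a3=0, a4=1: formula gives 1, f = 1 ✓
  a1=0, a2=0, a3=1, a4=0: formula gives 0, f = 0 ✓
  a1=0, a2=0, a3=1, a4=1: formula gives 0, f = 0 ✓
  …
  a1=1, a2=0, a3=0, a4=1: formula gives 1, but f = 0 ✗
Row (1,0,0,1) is a counterexample, so the formula is not equivalent to f.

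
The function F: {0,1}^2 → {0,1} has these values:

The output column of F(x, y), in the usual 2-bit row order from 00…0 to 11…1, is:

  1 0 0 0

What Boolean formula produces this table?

F(x, y) = NOT (x OR y)

The output is 1 only when every input is 0 — NOR of all inputs.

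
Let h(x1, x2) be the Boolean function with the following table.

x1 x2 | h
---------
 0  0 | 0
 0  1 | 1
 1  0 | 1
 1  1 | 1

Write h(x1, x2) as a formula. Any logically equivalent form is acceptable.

The output is 1 whenever at least one input is 1 — the OR of all inputs.

h(x1, x2) = x1 + x2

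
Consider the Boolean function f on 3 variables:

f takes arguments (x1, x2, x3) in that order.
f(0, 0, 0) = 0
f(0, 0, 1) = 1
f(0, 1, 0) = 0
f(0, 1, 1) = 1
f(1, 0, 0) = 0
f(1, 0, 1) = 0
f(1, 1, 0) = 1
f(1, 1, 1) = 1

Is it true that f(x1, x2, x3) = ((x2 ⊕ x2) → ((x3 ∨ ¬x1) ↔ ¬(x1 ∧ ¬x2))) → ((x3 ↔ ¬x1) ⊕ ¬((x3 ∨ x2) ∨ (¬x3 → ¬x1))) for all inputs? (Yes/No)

No

Test each input against both f and the formula:
  x1=0, x2=0, x3=0: formula gives 0, f = 0 ✓
  x1=0, x2=0, x3=1: formula gives 1, f = 1 ✓
  x1=0, x2=1, x3=0: formula gives 0, f = 0 ✓
  x1=0, x2=1, x3=1: formula gives 1, f = 1 ✓
  x1=1, x2=0, x3=0: formula gives 0, f = 0 ✓
  …
  x1=1, x2=1, x3=1: formula gives 0, but f = 1 ✗
Since they disagree at (1,1,1), the expression is not a correct formula for f.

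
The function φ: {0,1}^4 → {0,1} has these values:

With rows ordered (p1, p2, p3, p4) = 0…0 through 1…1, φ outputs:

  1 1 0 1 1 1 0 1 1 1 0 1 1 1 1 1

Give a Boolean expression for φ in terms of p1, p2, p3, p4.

φ(p1, p2, p3, p4) = (((((p1' · p2') · p3) · p4') + (((p1' · p2) · p3) · p4')) + (((p1 · p2') · p3) · p4'))'

φ is 0 on only 3 rows — (0,0,1,0), (0,1,1,0), (1,0,1,0). Writing each as a minterm (¬p1·¬p2·p3·¬p4, ¬p1·p2·p3·¬p4, p1·¬p2·p3·¬p4) and OR-ing them characterizes exactly where φ=0, so φ is the negation of that disjunction.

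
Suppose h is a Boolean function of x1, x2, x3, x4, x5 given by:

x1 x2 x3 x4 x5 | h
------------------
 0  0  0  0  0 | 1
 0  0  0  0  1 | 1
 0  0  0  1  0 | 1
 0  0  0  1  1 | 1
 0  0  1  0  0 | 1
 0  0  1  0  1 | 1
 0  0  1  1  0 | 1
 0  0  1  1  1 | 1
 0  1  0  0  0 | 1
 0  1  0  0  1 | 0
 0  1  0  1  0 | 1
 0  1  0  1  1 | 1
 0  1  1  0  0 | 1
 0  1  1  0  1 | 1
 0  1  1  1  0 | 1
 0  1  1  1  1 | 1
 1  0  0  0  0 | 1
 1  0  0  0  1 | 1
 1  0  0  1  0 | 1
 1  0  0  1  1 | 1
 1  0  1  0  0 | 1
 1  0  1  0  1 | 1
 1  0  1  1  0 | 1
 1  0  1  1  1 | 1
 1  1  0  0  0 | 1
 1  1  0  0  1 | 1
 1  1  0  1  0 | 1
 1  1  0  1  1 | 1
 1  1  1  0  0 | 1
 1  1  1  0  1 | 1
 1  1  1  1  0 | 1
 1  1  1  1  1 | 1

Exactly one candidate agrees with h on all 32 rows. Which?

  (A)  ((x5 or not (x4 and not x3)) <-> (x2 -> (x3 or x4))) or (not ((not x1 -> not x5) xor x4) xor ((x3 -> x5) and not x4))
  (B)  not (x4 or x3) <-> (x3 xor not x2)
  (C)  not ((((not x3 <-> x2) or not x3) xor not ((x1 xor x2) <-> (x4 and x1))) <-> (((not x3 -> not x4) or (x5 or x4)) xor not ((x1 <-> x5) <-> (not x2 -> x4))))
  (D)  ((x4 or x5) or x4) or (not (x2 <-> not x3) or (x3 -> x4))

A

(B): at (0,0,0,1,0) it gives 0, but h = 1 — eliminated.
(C): at (0,0,0,0,1) it gives 0, but h = 1 — eliminated.
(D): at (0,0,1,0,0) it gives 0, but h = 1 — eliminated.
(A) is the remaining candidate, and it agrees with h on all 32 inputs.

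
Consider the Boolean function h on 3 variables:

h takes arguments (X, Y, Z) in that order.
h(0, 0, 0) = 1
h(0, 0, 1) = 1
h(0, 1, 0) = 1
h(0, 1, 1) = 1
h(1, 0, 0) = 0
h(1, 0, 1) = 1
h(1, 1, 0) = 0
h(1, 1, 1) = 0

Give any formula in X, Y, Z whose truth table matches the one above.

h(X, Y, Z) = ¬((((X ∧ ¬Y) ∧ ¬Z) ∨ ((X ∧ Y) ∧ ¬Z)) ∨ ((X ∧ Y) ∧ Z))

There are just 3 zero rows: (1,0,0), (1,1,0), (1,1,1). Their minterms are X·¬Y·¬Z, X·Y·¬Z, X·Y·Z; the OR of those covers precisely the 0-outputs, and negating it yields h.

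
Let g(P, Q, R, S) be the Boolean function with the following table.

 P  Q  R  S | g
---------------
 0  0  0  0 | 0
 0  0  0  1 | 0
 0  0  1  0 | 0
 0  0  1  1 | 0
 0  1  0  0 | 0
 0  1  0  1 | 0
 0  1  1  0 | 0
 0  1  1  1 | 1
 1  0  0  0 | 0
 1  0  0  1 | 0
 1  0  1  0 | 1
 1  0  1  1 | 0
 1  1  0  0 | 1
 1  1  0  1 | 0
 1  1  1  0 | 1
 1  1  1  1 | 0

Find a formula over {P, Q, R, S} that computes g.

g=1 on 4 inputs: (0,1,1,1), (1,0,1,0), (1,1,0,0), (1,1,1,0). Reading each as a conjunction of literals (¬P·Q·R·S, P·¬Q·R·¬S, P·Q·¬R·¬S, P·Q·R·¬S) and taking the OR gives the canonical DNF.

g(P, Q, R, S) = (((((not P and Q) and R) and S) or (((P and not Q) and R) and not S)) or (((P and Q) and not R) and not S)) or (((P and Q) and R) and not S)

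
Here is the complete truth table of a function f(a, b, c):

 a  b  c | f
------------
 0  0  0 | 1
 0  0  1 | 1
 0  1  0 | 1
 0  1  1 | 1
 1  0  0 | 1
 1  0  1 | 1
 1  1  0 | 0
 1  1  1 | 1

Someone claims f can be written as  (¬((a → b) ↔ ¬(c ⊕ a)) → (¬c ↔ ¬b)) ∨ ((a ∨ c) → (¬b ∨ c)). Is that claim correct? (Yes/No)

Evaluate (¬((a → b) ↔ ¬(c ⊕ a)) → (¬c ↔ ¬b)) ∨ ((a ∨ c) → (¬b ∨ c)) on each row and compare to f:
  a=0, b=0, c=0: formula gives 1, f = 1 ✓
  a=0, b=0, c=1: formula gives 1, f = 1 ✓
  a=0, b=1, c=0: formula gives 1, f = 1 ✓
  a=0, b=1, c=1: formula gives 1, f = 1 ✓
  a=1, b=0, c=0: formula gives 1, f = 1 ✓
  …and likewise for the remaining 3 rows.
Every row agrees, so the formula is equivalent.

Yes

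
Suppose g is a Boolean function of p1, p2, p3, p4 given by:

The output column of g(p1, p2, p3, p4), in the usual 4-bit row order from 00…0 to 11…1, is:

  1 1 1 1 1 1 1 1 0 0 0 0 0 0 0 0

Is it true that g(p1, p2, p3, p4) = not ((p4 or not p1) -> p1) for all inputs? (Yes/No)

Yes

Evaluate not ((p4 or not p1) -> p1) on each row and compare to g:
  p1=0, p2=0, p3=0, p4=0: formula gives 1, g = 1 ✓
  p1=0, p2=0, p3=0, p4=1: formula gives 1, g = 1 ✓
  p1=0, p2=0, p3=1, p4=0: formula gives 1, g = 1 ✓
  p1=0, p2=0, p3=1, p4=1: formula gives 1, g = 1 ✓
  … (the remaining 12 rows also agree.)
No disagreement on any input; they are logically equivalent.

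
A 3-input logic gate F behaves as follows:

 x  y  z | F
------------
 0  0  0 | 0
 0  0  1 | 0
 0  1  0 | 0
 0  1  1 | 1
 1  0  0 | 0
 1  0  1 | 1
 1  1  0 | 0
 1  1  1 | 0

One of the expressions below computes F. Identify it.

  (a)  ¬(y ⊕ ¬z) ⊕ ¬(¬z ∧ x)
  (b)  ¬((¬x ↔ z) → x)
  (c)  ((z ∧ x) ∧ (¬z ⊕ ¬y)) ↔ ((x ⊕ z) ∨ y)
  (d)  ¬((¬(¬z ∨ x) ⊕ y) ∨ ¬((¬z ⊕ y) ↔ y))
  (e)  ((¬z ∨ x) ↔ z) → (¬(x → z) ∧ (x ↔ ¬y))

(a) fails at (0,0,0): the formula yields 1, F is 0.
(b) fails at (0,0,1): the formula yields 1, F is 0.
(c) fails at (0,0,0): the formula yields 1, F is 0.
(e) fails at (0,0,0): the formula yields 1, F is 0.
(d) is the remaining candidate, and it agrees with F on all 8 inputs.

d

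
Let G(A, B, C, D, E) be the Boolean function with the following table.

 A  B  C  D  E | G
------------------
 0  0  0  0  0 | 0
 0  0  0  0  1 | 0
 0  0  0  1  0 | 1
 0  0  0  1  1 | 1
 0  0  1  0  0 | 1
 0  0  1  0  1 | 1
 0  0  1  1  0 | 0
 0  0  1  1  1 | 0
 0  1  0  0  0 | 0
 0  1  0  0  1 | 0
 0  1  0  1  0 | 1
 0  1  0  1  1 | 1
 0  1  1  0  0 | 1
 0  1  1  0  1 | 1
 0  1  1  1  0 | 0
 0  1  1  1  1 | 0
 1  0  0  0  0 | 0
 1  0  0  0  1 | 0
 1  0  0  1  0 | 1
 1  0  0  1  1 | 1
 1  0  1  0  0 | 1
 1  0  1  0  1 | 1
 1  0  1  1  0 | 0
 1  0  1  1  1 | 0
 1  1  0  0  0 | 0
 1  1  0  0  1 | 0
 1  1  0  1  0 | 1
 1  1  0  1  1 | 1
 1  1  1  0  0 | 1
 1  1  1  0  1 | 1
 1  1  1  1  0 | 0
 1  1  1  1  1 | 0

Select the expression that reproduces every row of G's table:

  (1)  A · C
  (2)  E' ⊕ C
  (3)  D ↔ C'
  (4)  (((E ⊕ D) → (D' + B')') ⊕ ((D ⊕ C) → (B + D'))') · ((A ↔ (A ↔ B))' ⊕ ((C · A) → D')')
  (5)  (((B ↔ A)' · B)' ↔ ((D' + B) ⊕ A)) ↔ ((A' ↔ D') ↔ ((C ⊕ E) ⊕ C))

3

(1) fails at (0,0,0,1,0): the formula yields 0, G is 1.
(2) fails at (0,0,0,0,0): the formula yields 1, G is 0.
(4) fails at (0,0,0,0,0): the formula yields 1, G is 0.
(5) fails at (0,0,0,0,1): the formula yields 1, G is 0.
Only (3) survives; checking it on all 32 rows confirms it matches G.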